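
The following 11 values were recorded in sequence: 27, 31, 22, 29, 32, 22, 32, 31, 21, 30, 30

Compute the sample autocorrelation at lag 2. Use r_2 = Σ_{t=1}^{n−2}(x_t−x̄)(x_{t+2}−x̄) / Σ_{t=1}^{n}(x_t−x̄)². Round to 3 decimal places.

Mean x̄ = (27 + 31 + 22 + 29 + 32 + 22 + 32 + 31 + 21 + 30 + 30)/11 = 27.9091
Numerator Σ_{t=1}^{9}(x_t−x̄)(x_{t+2}−x̄) = -59.6529
Denominator Σ(x_t−x̄)² = 180.9091
r_2 = -59.6529 / 180.9091 = -0.330

-0.330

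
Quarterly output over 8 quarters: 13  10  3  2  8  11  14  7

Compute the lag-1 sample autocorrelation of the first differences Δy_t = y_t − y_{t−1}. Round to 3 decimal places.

0.196

First differences Δy: -3, -7, -1, 6, 3, 3, -7
Mean of differences = -0.8571
Numerator Σ(Δy_t−Δȳ)(Δy_{t+1}−Δȳ) = 30.6939
Denominator Σ(Δy_t−Δȳ)² = 156.8571
r_1(Δy) = 30.6939 / 156.8571 = 0.196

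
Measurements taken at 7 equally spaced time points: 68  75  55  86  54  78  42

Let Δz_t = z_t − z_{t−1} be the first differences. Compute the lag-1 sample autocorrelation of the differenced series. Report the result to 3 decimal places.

First differences Δz: 7, -20, 31, -32, 24, -36
Mean of differences = -4.3333
Numerator Σ(Δz_t−Δz̄)(Δz_{t+1}−Δz̄) = -3389.7778
Denominator Σ(Δz_t−Δz̄)² = 4193.3333
r_1(Δz) = -3389.7778 / 4193.3333 = -0.808

-0.808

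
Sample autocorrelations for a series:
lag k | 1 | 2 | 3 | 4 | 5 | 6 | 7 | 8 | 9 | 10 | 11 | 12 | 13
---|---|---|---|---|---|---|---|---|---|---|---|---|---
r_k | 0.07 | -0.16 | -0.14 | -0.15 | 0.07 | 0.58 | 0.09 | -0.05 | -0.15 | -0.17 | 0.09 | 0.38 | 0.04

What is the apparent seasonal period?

The largest autocorrelation is r_6 = 0.58, with a weaker echo at lag 12 (0.38); the remaining lags stay at or below 0.09.
The dominant spike at lag 6 indicates a seasonal period of 6.

6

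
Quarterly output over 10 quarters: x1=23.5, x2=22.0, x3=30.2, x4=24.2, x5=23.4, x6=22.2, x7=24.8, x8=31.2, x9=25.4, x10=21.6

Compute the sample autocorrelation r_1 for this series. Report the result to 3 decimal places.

Mean x̄ = (23.5 + 22.0 + 30.2 + 24.2 + 23.4 + 22.2 + 24.8 + 31.2 + 25.4 + 21.6)/10 = 24.8500
Numerator Σ_{t=1}^{9}(x_t−x̄)(x_{t+1}−x̄) = -8.5725
Denominator Σ(x_t−x̄)² = 99.3050
r_1 = -8.5725 / 99.3050 = -0.086

-0.086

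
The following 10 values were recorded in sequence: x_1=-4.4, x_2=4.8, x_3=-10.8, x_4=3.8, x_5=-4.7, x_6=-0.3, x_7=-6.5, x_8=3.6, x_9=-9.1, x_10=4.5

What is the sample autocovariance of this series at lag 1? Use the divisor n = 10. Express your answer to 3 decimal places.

-26.593

Mean x̄ = (-4.4 + 4.8 − 10.8 + 3.8 − 4.7 − 0.3 − 6.5 + 3.6 − 9.1 + 4.5)/10 = -1.9100
Σ_{t=1}^{9}(x_t−x̄)(x_{t+1}−x̄) = -265.9301
γ_1 = -265.9301 / 10 = -26.593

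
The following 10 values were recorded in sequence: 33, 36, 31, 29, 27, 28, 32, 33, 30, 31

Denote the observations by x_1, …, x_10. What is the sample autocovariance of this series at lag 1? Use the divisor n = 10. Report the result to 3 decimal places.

2.700

Mean x̄ = (33 + 36 + 31 + 29 + 27 + 28 + 32 + 33 + 30 + 31)/10 = 31.0000
Σ_{t=1}^{9}(x_t−x̄)(x_{t+1}−x̄) = 27.0000
γ_1 = 27.0000 / 10 = 2.700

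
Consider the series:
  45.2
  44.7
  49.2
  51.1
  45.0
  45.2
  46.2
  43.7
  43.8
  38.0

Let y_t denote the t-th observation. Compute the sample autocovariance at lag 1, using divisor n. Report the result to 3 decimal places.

3.103

Mean ȳ = (45.2 + 44.7 + 49.2 + 51.1 + 45.0 + 45.2 + 46.2 + 43.7 + 43.8 + 38.0)/10 = 45.2100
Σ_{t=1}^{9}(y_t−ȳ)(y_{t+1}−ȳ) = 31.0269
γ_1 = 31.0269 / 10 = 3.103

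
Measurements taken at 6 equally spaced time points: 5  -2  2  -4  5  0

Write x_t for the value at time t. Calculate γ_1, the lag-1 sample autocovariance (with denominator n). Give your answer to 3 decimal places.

-7.333

Mean x̄ = (5 − 2 + 2 − 4 + 5 + 0)/6 = 1.0000
Σ_{t=1}^{5}(x_t−x̄)(x_{t+1}−x̄) = -44.0000
γ_1 = -44.0000 / 6 = -7.333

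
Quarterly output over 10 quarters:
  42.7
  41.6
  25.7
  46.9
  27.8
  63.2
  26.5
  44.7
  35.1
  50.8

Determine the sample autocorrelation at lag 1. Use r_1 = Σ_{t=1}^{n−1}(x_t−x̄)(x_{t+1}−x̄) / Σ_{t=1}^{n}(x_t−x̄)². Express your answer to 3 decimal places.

-0.722

Mean x̄ = (42.7 + 41.6 + 25.7 + 46.9 + 27.8 + 63.2 + 26.5 + 44.7 + 35.1 + 50.8)/10 = 40.5000
Numerator Σ_{t=1}^{9}(x_t−x̄)(x_{t+1}−x̄) = -933.0500
Denominator Σ(x_t−x̄)² = 1291.5200
r_1 = -933.0500 / 1291.5200 = -0.722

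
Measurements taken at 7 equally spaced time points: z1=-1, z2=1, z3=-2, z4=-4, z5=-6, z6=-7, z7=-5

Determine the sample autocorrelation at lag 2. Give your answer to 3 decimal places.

0.067

Mean z̄ = (-1 + 1 − 2 − 4 − 6 − 7 − 5)/7 = -3.4286
Numerator Σ_{t=1}^{5}(z_t−z̄)(z_{t+2}−z̄) = 3.3469
Denominator Σ(z_t−z̄)² = 49.7143
r_2 = 3.3469 / 49.7143 = 0.067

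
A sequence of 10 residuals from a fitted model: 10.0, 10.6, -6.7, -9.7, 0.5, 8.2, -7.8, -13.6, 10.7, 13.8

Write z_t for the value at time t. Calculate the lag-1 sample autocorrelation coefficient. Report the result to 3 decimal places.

0.163

Mean z̄ = (10.0 + 10.6 − 6.7 − 9.7 + 0.5 + 8.2 − 7.8 − 13.6 + 10.7 + 13.8)/10 = 1.6000
Numerator Σ_{t=1}^{9}(z_t−z̄)(z_{t+1}−z̄) = 153.4000
Denominator Σ(z_t−z̄)² = 943.9600
r_1 = 153.4000 / 943.9600 = 0.163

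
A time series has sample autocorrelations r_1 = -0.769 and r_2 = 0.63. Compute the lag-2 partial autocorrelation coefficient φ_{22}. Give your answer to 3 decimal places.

0.095

φ_{22} = (r_2 − r_1²) / (1 − r_1²)
r_1² = (-0.769)² = 0.591361
Numerator = 0.63 − 0.5914 = 0.0386; denominator = 1 − 0.5914 = 0.4086
φ_{22} = 0.0386 / 0.4086 = 0.095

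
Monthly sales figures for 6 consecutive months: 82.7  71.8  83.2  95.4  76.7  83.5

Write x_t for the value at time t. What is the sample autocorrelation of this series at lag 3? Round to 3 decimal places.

Mean x̄ = (82.7 + 71.8 + 83.2 + 95.4 + 76.7 + 83.5)/6 = 82.2167
Deviations from mean: 0.4833, -10.4167, 0.9833, 13.1833, -5.5167, 1.2833
Numerator Σ_{t=1}^{3}(x_t−x̄)(x_{t+3}−x̄) = 65.0992
Denominator Σ(x_t−x̄)² = 315.5883
r_3 = 65.0992 / 315.5883 = 0.206

0.206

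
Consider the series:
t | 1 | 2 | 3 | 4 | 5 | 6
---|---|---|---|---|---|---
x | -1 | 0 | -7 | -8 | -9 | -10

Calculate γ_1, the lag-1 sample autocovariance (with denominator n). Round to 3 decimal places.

Mean x̄ = (-1 + 0 − 7 − 8 − 9 − 10)/6 = -5.8333
Σ_{t=1}^{5}(x_t−x̄)(x_{t+1}−x̄) = 43.9722
γ_1 = 43.9722 / 6 = 7.329

7.329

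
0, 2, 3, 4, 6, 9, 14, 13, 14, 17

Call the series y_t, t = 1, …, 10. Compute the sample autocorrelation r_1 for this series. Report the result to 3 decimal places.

Mean ȳ = (0 + 2 + 3 + 4 + 6 + 9 + 14 + 13 + 14 + 17)/10 = 8.2000
Numerator Σ_{t=1}^{9}(y_t−ȳ)(y_{t+1}−ȳ) = 223.7600
Denominator Σ(y_t−ȳ)² = 323.6000
r_1 = 223.7600 / 323.6000 = 0.691

0.691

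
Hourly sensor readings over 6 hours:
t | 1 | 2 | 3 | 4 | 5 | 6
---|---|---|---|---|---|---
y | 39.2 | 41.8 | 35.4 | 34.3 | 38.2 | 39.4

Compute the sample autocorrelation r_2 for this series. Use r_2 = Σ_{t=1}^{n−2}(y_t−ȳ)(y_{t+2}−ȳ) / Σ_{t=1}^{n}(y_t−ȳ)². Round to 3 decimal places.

Mean ȳ = (39.2 + 41.8 + 35.4 + 34.3 + 38.2 + 39.4)/6 = 38.0500
Deviations from mean: 1.1500, 3.7500, -2.6500, -3.7500, 0.1500, 1.3500
Σ(y_t−ȳ)(y_{t+2}−ȳ) = (-3.0475) + (-14.0625) + (-0.3975) + (-5.0625) = -22.5700
Denominator Σ(y_t−ȳ)² = 38.3150
r_2 = -22.5700 / 38.3150 = -0.589

-0.589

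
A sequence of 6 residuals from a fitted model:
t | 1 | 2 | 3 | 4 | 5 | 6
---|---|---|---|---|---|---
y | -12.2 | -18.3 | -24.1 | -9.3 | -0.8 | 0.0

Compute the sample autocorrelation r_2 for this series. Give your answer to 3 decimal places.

Mean ȳ = (-12.2 − 18.3 − 24.1 − 9.3 − 0.8 + 0.0)/6 = -10.7833
Deviations from mean: -1.4167, -7.5167, -13.3167, 1.4833, 9.9833, 10.7833
Σ(y_t−ȳ)(y_{t+2}−ȳ) = (18.8653) + (-11.1497) + (-132.9447) + (15.9953) = -109.2339
Denominator Σ(y_t−ȳ)² = 453.9883
r_2 = -109.2339 / 453.9883 = -0.241

-0.241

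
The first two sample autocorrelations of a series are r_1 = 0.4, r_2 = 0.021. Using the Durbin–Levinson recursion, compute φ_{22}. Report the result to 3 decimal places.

-0.165

φ_{22} = (r_2 − r_1²) / (1 − r_1²)
r_1² = (0.4)² = 0.16
Numerator = 0.021 − 0.1600 = -0.1390; denominator = 1 − 0.1600 = 0.8400
φ_{22} = -0.1390 / 0.8400 = -0.165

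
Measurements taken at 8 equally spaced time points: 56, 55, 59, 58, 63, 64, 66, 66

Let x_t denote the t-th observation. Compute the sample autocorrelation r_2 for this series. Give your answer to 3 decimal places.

0.292

Mean x̄ = (56 + 55 + 59 + 58 + 63 + 64 + 66 + 66)/8 = 60.8750
Deviations from mean: -4.8750, -5.8750, -1.8750, -2.8750, 2.1250, 3.1250, 5.1250, 5.1250
Numerator Σ_{t=1}^{6}(x_t−x̄)(x_{t+2}−x̄) = 39.9688
Denominator Σ(x_t−x̄)² = 136.8750
r_2 = 39.9688 / 136.8750 = 0.292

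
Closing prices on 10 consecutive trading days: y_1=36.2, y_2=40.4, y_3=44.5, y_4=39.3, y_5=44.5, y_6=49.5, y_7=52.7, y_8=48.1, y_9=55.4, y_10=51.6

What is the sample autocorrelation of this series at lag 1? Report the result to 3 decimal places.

Mean ȳ = (36.2 + 40.4 + 44.5 + 39.3 + 44.5 + 49.5 + 52.7 + 48.1 + 55.4 + 51.6)/10 = 46.2200
Numerator Σ_{t=1}^{9}(y_t−ȳ)(y_{t+1}−ȳ) = 186.5736
Denominator Σ(y_t−ȳ)² = 357.5760
r_1 = 186.5736 / 357.5760 = 0.522

0.522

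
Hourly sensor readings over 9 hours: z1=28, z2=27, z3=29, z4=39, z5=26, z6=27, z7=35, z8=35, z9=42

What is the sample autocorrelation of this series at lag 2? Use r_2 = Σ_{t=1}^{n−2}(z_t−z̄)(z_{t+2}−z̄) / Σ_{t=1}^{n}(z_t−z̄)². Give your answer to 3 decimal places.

Mean z̄ = (28 + 27 + 29 + 39 + 26 + 27 + 35 + 35 + 42)/9 = 32.0000
Σ(z_t−z̄)(z_{t+2}−z̄) = (12.0000) + (-35.0000) + (18.0000) + (-35.0000) + (-18.0000) + (-15.0000) + (30.0000) = -43.0000
Denominator Σ(z_t−z̄)² = 278.0000
r_2 = -43.0000 / 278.0000 = -0.155

-0.155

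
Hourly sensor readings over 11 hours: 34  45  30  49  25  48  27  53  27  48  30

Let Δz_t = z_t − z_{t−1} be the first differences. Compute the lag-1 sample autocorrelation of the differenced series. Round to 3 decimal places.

-0.935

First differences Δz: 11, -15, 19, -24, 23, -21, 26, -26, 21, -18
Mean of differences = -0.4000
Numerator Σ(Δz_t−Δz̄)(Δz_{t+1}−Δz̄) = -4085.9600
Denominator Σ(Δz_t−Δz̄)² = 4368.4000
r_1(Δz) = -4085.9600 / 4368.4000 = -0.935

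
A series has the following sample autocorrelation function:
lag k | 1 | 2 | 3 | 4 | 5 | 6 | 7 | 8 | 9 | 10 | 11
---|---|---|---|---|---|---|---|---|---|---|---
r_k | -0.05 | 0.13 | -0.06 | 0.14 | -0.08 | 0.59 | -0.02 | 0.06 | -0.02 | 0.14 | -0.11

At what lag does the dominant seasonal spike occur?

6

The largest autocorrelation is r_6 = 0.59; the remaining lags stay at or below 0.14.
The dominant spike at lag 6 indicates a seasonal period of 6.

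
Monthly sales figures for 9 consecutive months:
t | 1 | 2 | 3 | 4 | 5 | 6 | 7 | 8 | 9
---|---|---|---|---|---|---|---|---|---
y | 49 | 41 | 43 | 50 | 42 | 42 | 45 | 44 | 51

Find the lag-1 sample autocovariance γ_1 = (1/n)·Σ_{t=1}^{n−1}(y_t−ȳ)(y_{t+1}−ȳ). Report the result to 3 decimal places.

-3.141

Mean ȳ = (49 + 41 + 43 + 50 + 42 + 42 + 45 + 44 + 51)/9 = 45.2222
Σ_{t=1}^{8}(y_t−ȳ)(y_{t+1}−ȳ) = -28.2716
γ_1 = -28.2716 / 9 = -3.141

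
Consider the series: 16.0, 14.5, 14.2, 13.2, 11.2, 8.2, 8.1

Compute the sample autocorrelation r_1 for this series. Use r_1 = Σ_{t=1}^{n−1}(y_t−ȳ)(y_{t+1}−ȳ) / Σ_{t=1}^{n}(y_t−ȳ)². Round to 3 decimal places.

0.593

Mean ȳ = (16.0 + 14.5 + 14.2 + 13.2 + 11.2 + 8.2 + 8.1)/7 = 12.2000
Deviations from mean: 3.8000, 2.3000, 2.0000, 1.0000, -1.0000, -4.0000, -4.1000
Numerator Σ_{t=1}^{6}(y_t−ȳ)(y_{t+1}−ȳ) = 34.7400
Denominator Σ(y_t−ȳ)² = 58.5400
r_1 = 34.7400 / 58.5400 = 0.593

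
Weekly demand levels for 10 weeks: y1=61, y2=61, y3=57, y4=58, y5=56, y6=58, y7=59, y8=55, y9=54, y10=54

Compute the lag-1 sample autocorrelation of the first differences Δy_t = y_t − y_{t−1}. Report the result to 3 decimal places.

-0.374

First differences Δy: 0, -4, 1, -2, 2, 1, -4, -1, 0
Mean of differences = -0.7778
Numerator Σ(Δy_t−Δȳ)(Δy_{t+1}−Δȳ) = -14.0494
Denominator Σ(Δy_t−Δȳ)² = 37.5556
r_1(Δy) = -14.0494 / 37.5556 = -0.374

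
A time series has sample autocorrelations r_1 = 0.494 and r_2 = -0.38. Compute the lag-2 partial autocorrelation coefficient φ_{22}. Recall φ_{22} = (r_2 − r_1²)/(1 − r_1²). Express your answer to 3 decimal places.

φ_{22} = (r_2 − r_1²) / (1 − r_1²)
r_1² = (0.494)² = 0.244036
Numerator = -0.38 − 0.2440 = -0.6240; denominator = 1 − 0.2440 = 0.7560
φ_{22} = -0.6240 / 0.7560 = -0.825

-0.825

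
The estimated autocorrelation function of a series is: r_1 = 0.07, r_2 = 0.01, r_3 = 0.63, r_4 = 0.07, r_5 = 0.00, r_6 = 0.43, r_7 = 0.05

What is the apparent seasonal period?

The largest autocorrelation is r_3 = 0.63, with a weaker echo at lag 6 (0.43); the remaining lags stay at or below 0.07.
The dominant spike at lag 3 indicates a seasonal period of 3.

3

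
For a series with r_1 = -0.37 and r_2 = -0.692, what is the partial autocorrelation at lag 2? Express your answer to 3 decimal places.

φ_{22} = (r_2 − r_1²) / (1 − r_1²)
r_1² = (-0.37)² = 0.1369
Numerator = -0.692 − 0.1369 = -0.8289; denominator = 1 − 0.1369 = 0.8631
φ_{22} = -0.8289 / 0.8631 = -0.960

-0.960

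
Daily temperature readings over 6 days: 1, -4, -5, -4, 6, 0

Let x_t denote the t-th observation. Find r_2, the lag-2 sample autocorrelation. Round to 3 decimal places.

-0.341

Mean x̄ = (1 − 4 − 5 − 4 + 6 + 0)/6 = -1.0000
Σ(x_t−x̄)(x_{t+2}−x̄) = (-8.0000) + (9.0000) + (-28.0000) + (-3.0000) = -30.0000
Denominator Σ(x_t−x̄)² = 88.0000
r_2 = -30.0000 / 88.0000 = -0.341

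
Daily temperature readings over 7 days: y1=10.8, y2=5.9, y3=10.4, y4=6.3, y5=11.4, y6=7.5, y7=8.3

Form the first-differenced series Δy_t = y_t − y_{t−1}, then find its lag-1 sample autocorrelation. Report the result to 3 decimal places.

-0.824

First differences Δy: -4.9, 4.5, -4.1, 5.1, -3.9, 0.8
Mean of differences = -0.4167
Numerator Σ(Δy_t−Δȳ)(Δy_{t+1}−Δȳ) = -83.9269
Denominator Σ(Δy_t−Δȳ)² = 101.8883
r_1(Δy) = -83.9269 / 101.8883 = -0.824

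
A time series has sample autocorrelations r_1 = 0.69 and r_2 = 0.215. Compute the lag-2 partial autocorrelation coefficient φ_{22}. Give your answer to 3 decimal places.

-0.498

φ_{22} = (r_2 − r_1²) / (1 − r_1²)
r_1² = (0.69)² = 0.4761
Numerator = 0.215 − 0.4761 = -0.2611; denominator = 1 − 0.4761 = 0.5239
φ_{22} = -0.2611 / 0.5239 = -0.498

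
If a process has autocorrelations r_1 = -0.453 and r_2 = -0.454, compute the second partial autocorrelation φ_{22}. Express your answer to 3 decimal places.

φ_{22} = (r_2 − r_1²) / (1 − r_1²)
r_1² = (-0.453)² = 0.205209
Numerator = -0.454 − 0.2052 = -0.6592; denominator = 1 − 0.2052 = 0.7948
φ_{22} = -0.6592 / 0.7948 = -0.829

-0.829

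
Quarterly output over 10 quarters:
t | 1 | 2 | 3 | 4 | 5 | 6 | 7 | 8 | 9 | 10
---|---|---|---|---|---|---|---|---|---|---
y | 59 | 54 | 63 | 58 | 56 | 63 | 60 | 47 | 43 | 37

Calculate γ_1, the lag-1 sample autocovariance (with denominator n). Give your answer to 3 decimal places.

Mean ȳ = (59 + 54 + 63 + 58 + 56 + 63 + 60 + 47 + 43 + 37)/10 = 54.0000
Σ_{t=1}^{9}(y_t−ȳ)(y_{t+1}−ȳ) = 338.0000
γ_1 = 338.0000 / 10 = 33.800

33.800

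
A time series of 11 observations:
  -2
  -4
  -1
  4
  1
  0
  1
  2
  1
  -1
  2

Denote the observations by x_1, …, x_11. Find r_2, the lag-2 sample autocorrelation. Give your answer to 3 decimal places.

-0.318

Mean x̄ = (-2 − 4 − 1 + 4 + 1 + 0 + 1 + 2 + 1 − 1 + 2)/11 = 0.2727
Numerator Σ_{t=1}^{9}(x_t−x̄)(x_{t+2}−x̄) = -15.3306
Denominator Σ(x_t−x̄)² = 48.1818
r_2 = -15.3306 / 48.1818 = -0.318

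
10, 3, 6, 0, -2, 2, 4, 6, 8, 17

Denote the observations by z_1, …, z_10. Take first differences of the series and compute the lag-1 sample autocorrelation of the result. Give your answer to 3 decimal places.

-0.027

First differences Δz: -7, 3, -6, -2, 4, 2, 2, 2, 9
Mean of differences = 0.7778
Numerator Σ(Δz_t−Δz̄)(Δz_{t+1}−Δz̄) = -5.4938
Denominator Σ(Δz_t−Δz̄)² = 201.5556
r_1(Δz) = -5.4938 / 201.5556 = -0.027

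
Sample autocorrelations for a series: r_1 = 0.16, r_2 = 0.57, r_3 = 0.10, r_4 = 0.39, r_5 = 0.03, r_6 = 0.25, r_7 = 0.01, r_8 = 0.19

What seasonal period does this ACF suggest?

The largest autocorrelation is r_2 = 0.57, with weaker echoes at lags 4 (0.39), 6 (0.25) and 8 (0.19); the remaining lags stay at or below 0.16.
The dominant spike at lag 2 indicates a seasonal period of 2.

2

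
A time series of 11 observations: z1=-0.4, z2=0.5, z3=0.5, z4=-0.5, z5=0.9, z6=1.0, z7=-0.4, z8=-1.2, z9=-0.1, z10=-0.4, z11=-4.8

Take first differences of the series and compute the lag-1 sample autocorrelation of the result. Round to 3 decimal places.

-0.030

First differences Δz: 0.9, 0.0, -1.0, 1.4, 0.1, -1.4, -0.8, 1.1, -0.3, -4.4
Mean of differences = -0.4400
Numerator Σ(Δz_t−Δz̄)(Δz_{t+1}−Δz̄) = -0.7596
Denominator Σ(Δz_t−Δz̄)² = 25.1040
r_1(Δz) = -0.7596 / 25.1040 = -0.030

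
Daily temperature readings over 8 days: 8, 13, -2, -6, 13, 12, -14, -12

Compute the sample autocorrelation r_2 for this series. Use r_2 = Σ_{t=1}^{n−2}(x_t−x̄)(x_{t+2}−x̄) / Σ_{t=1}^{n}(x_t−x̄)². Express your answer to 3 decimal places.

Mean x̄ = (8 + 13 − 2 − 6 + 13 + 12 − 14 − 12)/8 = 1.5000
Deviations from mean: 6.5000, 11.5000, -3.5000, -7.5000, 11.5000, 10.5000, -15.5000, -13.5000
Σ(x_t−x̄)(x_{t+2}−x̄) = (-22.7500) + (-86.2500) + (-40.2500) + (-78.7500) + (-178.2500) + (-141.7500) = -548.0000
Denominator Σ(x_t−x̄)² = 908.0000
r_2 = -548.0000 / 908.0000 = -0.604

-0.604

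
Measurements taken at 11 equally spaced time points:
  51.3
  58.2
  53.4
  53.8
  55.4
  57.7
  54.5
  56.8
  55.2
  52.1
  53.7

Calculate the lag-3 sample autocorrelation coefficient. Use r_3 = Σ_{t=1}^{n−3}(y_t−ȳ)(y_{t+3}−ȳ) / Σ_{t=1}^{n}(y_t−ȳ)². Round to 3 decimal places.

0.062

Mean ȳ = (51.3 + 58.2 + 53.4 + 53.8 + 55.4 + 57.7 + 54.5 + 56.8 + 55.2 + 52.1 + 53.7)/11 = 54.7364
Numerator Σ_{t=1}^{8}(y_t−ȳ)(y_{t+3}−ȳ) = 3.0051
Denominator Σ(y_t−ȳ)² = 48.2455
r_3 = 3.0051 / 48.2455 = 0.062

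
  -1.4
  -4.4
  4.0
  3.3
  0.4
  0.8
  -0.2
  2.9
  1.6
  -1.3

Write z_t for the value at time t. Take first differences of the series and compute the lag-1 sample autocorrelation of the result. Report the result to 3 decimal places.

First differences Δz: -3.0, 8.4, -0.7, -2.9, 0.4, -1.0, 3.1, -1.3, -2.9
Mean of differences = 0.0111
Numerator Σ(Δz_t−Δz̄)(Δz_{t+1}−Δz̄) = -34.0368
Denominator Σ(Δz_t−Δz̄)² = 109.3289
r_1(Δz) = -34.0368 / 109.3289 = -0.311

-0.311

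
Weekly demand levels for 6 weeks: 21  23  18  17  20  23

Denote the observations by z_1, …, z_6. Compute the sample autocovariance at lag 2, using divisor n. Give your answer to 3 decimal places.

Mean z̄ = (21 + 23 + 18 + 17 + 20 + 23)/6 = 20.3333
Σ_{t=1}^{4}(z_t−z̄)(z_{t+2}−z̄) = -18.5556
γ_2 = -18.5556 / 6 = -3.093

-3.093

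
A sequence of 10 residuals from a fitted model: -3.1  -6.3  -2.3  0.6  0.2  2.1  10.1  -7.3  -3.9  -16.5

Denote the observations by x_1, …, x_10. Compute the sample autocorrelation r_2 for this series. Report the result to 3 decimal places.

0.155

Mean x̄ = (-3.1 − 6.3 − 2.3 + 0.6 + 0.2 + 2.1 + 10.1 − 7.3 − 3.9 − 16.5)/10 = -2.6400
Numerator Σ_{t=1}^{8}(x_t−x̄)(x_{t+2}−x̄) = 66.9368
Denominator Σ(x_t−x̄)² = 432.4640
r_2 = 66.9368 / 432.4640 = 0.155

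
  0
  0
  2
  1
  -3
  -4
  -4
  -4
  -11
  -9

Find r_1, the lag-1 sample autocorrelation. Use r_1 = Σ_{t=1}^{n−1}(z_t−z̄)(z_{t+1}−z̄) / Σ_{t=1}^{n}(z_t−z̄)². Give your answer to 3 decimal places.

Mean z̄ = (0 + 0 + 2 + 1 − 3 − 4 − 4 − 4 − 11 − 9)/10 = -3.2000
Numerator Σ_{t=1}^{9}(z_t−z̄)(z_{t+1}−z̄) = 102.1600
Denominator Σ(z_t−z̄)² = 161.6000
r_1 = 102.1600 / 161.6000 = 0.632

0.632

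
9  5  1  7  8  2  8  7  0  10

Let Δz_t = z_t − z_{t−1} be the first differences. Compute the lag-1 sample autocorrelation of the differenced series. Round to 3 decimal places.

-0.387

First differences Δz: -4, -4, 6, 1, -6, 6, -1, -7, 10
Mean of differences = 0.1111
Numerator Σ(Δz_t−Δz̄)(Δz_{t+1}−Δz̄) = -112.4568
Denominator Σ(Δz_t−Δz̄)² = 290.8889
r_1(Δz) = -112.4568 / 290.8889 = -0.387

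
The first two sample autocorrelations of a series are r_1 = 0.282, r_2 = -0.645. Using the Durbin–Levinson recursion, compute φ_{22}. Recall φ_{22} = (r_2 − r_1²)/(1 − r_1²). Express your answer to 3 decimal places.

φ_{22} = (r_2 − r_1²) / (1 − r_1²)
r_1² = (0.282)² = 0.079524
Numerator = -0.645 − 0.0795 = -0.7245; denominator = 1 − 0.0795 = 0.9205
φ_{22} = -0.7245 / 0.9205 = -0.787

-0.787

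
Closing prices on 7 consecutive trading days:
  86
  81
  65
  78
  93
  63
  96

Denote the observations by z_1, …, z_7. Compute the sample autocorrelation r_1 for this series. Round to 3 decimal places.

-0.503

Mean z̄ = (86 + 81 + 65 + 78 + 93 + 63 + 96)/7 = 80.2857
Numerator Σ_{t=1}^{6}(z_t−z̄)(z_{t+1}−z̄) = -492.3673
Denominator Σ(z_t−z̄)² = 979.4286
r_1 = -492.3673 / 979.4286 = -0.503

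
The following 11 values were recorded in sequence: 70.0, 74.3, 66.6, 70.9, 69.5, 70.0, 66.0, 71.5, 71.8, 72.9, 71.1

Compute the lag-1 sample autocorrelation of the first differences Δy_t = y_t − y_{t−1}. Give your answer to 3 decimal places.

-0.649

First differences Δy: 4.3, -7.7, 4.3, -1.4, 0.5, -4.0, 5.5, 0.3, 1.1, -1.8
Mean of differences = 0.1100
Numerator Σ(Δy_t−Δȳ)(Δy_{t+1}−Δȳ) = -96.7981
Denominator Σ(Δy_t−Δȳ)² = 149.1490
r_1(Δy) = -96.7981 / 149.1490 = -0.649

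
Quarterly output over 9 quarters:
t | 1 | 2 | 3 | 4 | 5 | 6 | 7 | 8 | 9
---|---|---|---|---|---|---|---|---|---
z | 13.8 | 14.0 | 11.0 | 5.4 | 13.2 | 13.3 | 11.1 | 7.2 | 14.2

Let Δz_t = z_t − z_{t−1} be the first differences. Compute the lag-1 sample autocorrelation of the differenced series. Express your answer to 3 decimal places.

-0.266

First differences Δz: 0.2, -3.0, -5.6, 7.8, 0.1, -2.2, -3.9, 7.0
Mean of differences = 0.0500
Numerator Σ(Δz_t−Δz̄)(Δz_{t+1}−Δz̄) = -45.3025
Denominator Σ(Δz_t−Δz̄)² = 170.2800
r_1(Δz) = -45.3025 / 170.2800 = -0.266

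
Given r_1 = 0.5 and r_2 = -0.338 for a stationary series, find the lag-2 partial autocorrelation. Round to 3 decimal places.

-0.784

φ_{22} = (r_2 − r_1²) / (1 − r_1²)
r_1² = (0.5)² = 0.25
Numerator = -0.338 − 0.2500 = -0.5880; denominator = 1 − 0.2500 = 0.7500
φ_{22} = -0.5880 / 0.7500 = -0.784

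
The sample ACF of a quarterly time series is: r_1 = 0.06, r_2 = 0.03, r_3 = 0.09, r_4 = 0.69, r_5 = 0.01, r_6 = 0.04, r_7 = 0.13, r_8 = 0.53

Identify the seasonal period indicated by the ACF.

4

The largest autocorrelation is r_4 = 0.69, with a weaker echo at lag 8 (0.53); the remaining lags stay at or below 0.13.
The dominant spike at lag 4 indicates a seasonal period of 4.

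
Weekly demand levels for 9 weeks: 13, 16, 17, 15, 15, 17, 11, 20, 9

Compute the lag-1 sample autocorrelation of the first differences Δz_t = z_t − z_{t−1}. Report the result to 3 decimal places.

-0.639

First differences Δz: 3, 1, -2, 0, 2, -6, 9, -11
Mean of differences = -0.5000
Numerator Σ(Δz_t−Δz̄)(Δz_{t+1}−Δz̄) = -162.2500
Denominator Σ(Δz_t−Δz̄)² = 254.0000
r_1(Δz) = -162.2500 / 254.0000 = -0.639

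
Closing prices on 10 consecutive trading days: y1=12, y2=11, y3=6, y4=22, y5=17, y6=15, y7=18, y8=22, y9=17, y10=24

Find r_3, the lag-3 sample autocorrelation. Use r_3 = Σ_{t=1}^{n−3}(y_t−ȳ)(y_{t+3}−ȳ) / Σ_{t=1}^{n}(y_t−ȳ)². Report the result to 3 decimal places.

Mean ȳ = (12 + 11 + 6 + 22 + 17 + 15 + 18 + 22 + 17 + 24)/10 = 16.4000
Numerator Σ_{t=1}^{7}(y_t−ȳ)(y_{t+3}−ȳ) = 10.3200
Denominator Σ(y_t−ȳ)² = 282.4000
r_3 = 10.3200 / 282.4000 = 0.037

0.037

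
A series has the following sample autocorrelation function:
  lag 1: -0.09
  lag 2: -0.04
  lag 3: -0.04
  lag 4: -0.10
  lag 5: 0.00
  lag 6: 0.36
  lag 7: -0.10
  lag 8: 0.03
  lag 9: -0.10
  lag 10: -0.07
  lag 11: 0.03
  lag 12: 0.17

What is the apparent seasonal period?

6

The largest autocorrelation is r_6 = 0.36, with a weaker echo at lag 12 (0.17); the remaining lags stay at or below 0.03.
The dominant spike at lag 6 indicates a seasonal period of 6.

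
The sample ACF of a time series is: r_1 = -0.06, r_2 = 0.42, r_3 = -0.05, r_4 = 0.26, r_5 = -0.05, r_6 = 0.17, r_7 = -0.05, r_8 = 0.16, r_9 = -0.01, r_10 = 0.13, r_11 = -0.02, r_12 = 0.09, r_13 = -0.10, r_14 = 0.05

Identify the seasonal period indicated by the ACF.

The largest autocorrelation is r_2 = 0.42, with weaker echoes at lags 4 (0.26), 6 (0.17) and 8 (0.16); the remaining lags stay at or below 0.13.
The dominant spike at lag 2 indicates a seasonal period of 2.

2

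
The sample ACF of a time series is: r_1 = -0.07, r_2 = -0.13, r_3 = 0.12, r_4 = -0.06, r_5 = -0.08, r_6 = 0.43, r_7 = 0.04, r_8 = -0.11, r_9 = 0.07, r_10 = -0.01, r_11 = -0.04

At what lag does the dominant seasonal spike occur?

6

The largest autocorrelation is r_6 = 0.43; the remaining lags stay at or below 0.12.
The dominant spike at lag 6 indicates a seasonal period of 6.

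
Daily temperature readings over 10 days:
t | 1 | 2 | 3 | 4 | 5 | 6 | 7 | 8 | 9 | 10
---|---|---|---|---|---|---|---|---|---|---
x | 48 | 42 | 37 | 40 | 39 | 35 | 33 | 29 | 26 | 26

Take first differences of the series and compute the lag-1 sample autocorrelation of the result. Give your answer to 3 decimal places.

First differences Δx: -6, -5, 3, -1, -4, -2, -4, -3, 0
Mean of differences = -2.4444
Numerator Σ(Δx_t−Δx̄)(Δx_{t+1}−Δx̄) = -1.0864
Denominator Σ(Δx_t−Δx̄)² = 62.2222
r_1(Δx) = -1.0864 / 62.2222 = -0.017

-0.017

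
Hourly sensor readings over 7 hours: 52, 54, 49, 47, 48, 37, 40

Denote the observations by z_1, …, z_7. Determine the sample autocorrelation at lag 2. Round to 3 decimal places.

0.025

Mean z̄ = (52 + 54 + 49 + 47 + 48 + 37 + 40)/7 = 46.7143
Deviations from mean: 5.2857, 7.2857, 2.2857, 0.2857, 1.2857, -9.7143, -6.7143
Numerator Σ_{t=1}^{5}(z_t−z̄)(z_{t+2}−z̄) = 5.6939
Denominator Σ(z_t−z̄)² = 227.4286
r_2 = 5.6939 / 227.4286 = 0.025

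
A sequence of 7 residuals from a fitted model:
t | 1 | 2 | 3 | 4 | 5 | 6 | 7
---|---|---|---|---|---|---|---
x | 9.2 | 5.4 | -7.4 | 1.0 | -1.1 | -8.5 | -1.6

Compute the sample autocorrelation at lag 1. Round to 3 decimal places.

Mean x̄ = (9.2 + 5.4 − 7.4 + 1.0 − 1.1 − 8.5 − 1.6)/7 = -0.4286
Deviations from mean: 9.6286, 5.8286, -6.9714, 1.4286, -0.6714, -8.0714, -1.1714
Σ(x_t−x̄)(x_{t+1}−x̄) = (56.1208) + (-40.6335) + (-9.9592) + (-0.9592) + (5.4194) + (9.4551) = 19.4435
Denominator Σ(x_t−x̄)² = 244.2943
r_1 = 19.4435 / 244.2943 = 0.080

0.080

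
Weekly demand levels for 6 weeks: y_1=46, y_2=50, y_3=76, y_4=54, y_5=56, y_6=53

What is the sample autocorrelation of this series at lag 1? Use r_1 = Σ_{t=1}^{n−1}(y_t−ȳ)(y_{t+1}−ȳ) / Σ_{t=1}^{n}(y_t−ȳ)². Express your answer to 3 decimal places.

-0.179

Mean ȳ = (46 + 50 + 76 + 54 + 56 + 53)/6 = 55.8333
Deviations from mean: -9.8333, -5.8333, 20.1667, -1.8333, 0.1667, -2.8333
Σ(y_t−ȳ)(y_{t+1}−ȳ) = (57.3611) + (-117.6389) + (-36.9722) + (-0.3056) + (-0.4722) = -98.0278
Denominator Σ(y_t−ȳ)² = 548.8333
r_1 = -98.0278 / 548.8333 = -0.179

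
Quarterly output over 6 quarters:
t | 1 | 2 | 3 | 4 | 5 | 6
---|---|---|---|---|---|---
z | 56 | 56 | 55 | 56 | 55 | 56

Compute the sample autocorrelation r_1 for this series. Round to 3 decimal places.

Mean z̄ = (56 + 56 + 55 + 56 + 55 + 56)/6 = 55.6667
Deviations from mean: 0.3333, 0.3333, -0.6667, 0.3333, -0.6667, 0.3333
Σ(z_t−z̄)(z_{t+1}−z̄) = (0.1111) + (-0.2222) + (-0.2222) + (-0.2222) + (-0.2222) = -0.7778
Denominator Σ(z_t−z̄)² = 1.3333
r_1 = -0.7778 / 1.3333 = -0.583

-0.583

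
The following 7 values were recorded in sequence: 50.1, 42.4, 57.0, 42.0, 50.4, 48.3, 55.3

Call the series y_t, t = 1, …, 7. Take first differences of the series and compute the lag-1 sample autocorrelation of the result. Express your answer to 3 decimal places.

-0.803

First differences Δy: -7.7, 14.6, -15.0, 8.4, -2.1, 7.0
Mean of differences = 0.8667
Numerator Σ(Δy_t−Δȳ)(Δy_{t+1}−Δȳ) = -495.6244
Denominator Σ(Δy_t−Δȳ)² = 616.9133
r_1(Δy) = -495.6244 / 616.9133 = -0.803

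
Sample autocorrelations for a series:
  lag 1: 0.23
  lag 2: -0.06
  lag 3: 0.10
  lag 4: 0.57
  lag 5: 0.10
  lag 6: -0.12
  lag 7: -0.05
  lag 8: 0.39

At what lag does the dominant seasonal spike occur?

4

The largest autocorrelation is r_4 = 0.57, with a weaker echo at lag 8 (0.39); the remaining lags stay at or below 0.23.
The dominant spike at lag 4 indicates a seasonal period of 4.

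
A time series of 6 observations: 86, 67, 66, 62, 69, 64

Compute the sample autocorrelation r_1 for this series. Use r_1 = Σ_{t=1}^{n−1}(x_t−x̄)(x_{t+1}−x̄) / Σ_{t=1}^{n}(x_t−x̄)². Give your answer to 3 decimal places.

Mean x̄ = (86 + 67 + 66 + 62 + 69 + 64)/6 = 69.0000
Deviations from mean: 17.0000, -2.0000, -3.0000, -7.0000, 0.0000, -5.0000
Numerator Σ_{t=1}^{5}(x_t−x̄)(x_{t+1}−x̄) = -7.0000
Denominator Σ(x_t−x̄)² = 376.0000
r_1 = -7.0000 / 376.0000 = -0.019

-0.019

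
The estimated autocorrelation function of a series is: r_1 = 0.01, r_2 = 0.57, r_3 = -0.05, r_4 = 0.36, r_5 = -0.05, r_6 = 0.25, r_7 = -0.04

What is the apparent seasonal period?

2

The largest autocorrelation is r_2 = 0.57, with weaker echoes at lags 4 (0.36) and 6 (0.25); the remaining lags stay at or below 0.01.
The dominant spike at lag 2 indicates a seasonal period of 2.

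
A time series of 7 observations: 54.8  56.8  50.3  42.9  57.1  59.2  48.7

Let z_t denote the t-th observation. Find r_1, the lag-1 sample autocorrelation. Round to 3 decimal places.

-0.093

Mean z̄ = (54.8 + 56.8 + 50.3 + 42.9 + 57.1 + 59.2 + 48.7)/7 = 52.8286
Deviations from mean: 1.9714, 3.9714, -2.5286, -9.9286, 4.2714, 6.3714, -4.1286
Numerator Σ_{t=1}^{6}(z_t−z̄)(z_{t+1}−z̄) = -18.6065
Denominator Σ(z_t−z̄)² = 200.5143
r_1 = -18.6065 / 200.5143 = -0.093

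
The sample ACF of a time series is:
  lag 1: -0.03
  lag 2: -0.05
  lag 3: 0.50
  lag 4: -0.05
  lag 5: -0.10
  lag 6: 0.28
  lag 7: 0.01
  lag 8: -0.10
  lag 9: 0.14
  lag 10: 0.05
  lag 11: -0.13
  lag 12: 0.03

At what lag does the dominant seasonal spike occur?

The largest autocorrelation is r_3 = 0.50, with a weaker echo at lag 6 (0.28); the remaining lags stay at or below 0.14.
The dominant spike at lag 3 indicates a seasonal period of 3.

3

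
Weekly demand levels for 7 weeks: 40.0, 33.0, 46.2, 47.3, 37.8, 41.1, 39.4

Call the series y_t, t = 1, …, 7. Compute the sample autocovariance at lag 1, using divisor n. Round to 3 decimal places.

Mean ȳ = (40.0 + 33.0 + 46.2 + 47.3 + 37.8 + 41.1 + 39.4)/7 = 40.6857
Σ_{t=1}^{6}(y_t−ȳ)(y_{t+1}−ȳ) = -21.4531
γ_1 = -21.4531 / 7 = -3.065

-3.065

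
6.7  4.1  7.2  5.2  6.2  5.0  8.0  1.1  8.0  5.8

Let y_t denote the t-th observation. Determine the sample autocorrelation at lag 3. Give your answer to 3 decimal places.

-0.188

Mean ȳ = (6.7 + 4.1 + 7.2 + 5.2 + 6.2 + 5.0 + 8.0 + 1.1 + 8.0 + 5.8)/10 = 5.7300
Σ(y_t−ȳ)(y_{t+3}−ȳ) = (-0.5141) + (-0.7661) + (-1.0731) + (-1.2031) + (-2.1761) + (-1.6571) + (0.1589) = -7.2307
Denominator Σ(y_t−ȳ)² = 38.5410
r_3 = -7.2307 / 38.5410 = -0.188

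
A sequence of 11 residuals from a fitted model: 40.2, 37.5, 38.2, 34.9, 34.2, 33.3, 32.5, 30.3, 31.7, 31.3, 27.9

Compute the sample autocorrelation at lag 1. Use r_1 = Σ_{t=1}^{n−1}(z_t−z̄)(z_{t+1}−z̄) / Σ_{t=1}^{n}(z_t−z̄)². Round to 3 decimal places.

Mean z̄ = (40.2 + 37.5 + 38.2 + 34.9 + 34.2 + 33.3 + 32.5 + 30.3 + 31.7 + 31.3 + 27.9)/11 = 33.8182
Numerator Σ_{t=1}^{10}(z_t−z̄)(z_{t+1}−z̄) = 77.5951
Denominator Σ(z_t−z̄)² = 135.0364
r_1 = 77.5951 / 135.0364 = 0.575

0.575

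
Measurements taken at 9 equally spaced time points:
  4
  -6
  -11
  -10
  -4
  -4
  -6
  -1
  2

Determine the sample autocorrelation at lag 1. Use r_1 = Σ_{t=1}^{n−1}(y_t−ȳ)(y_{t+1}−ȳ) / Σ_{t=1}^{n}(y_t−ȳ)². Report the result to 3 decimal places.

Mean ȳ = (4 − 6 − 11 − 10 − 4 − 4 − 6 − 1 + 2)/9 = -4.0000
Numerator Σ_{t=1}^{8}(y_t−ȳ)(y_{t+1}−ȳ) = 52.0000
Denominator Σ(y_t−ȳ)² = 202.0000
r_1 = 52.0000 / 202.0000 = 0.257

0.257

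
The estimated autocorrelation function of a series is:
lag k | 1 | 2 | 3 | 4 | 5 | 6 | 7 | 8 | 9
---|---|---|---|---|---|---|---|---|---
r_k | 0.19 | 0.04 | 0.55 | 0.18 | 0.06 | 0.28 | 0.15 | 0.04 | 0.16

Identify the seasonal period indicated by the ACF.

The largest autocorrelation is r_3 = 0.55, with a weaker echo at lag 6 (0.28); the remaining lags stay at or below 0.19.
The dominant spike at lag 3 indicates a seasonal period of 3.

3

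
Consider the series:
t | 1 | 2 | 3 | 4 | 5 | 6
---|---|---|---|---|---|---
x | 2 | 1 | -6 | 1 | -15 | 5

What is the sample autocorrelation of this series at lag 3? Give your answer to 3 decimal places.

Mean x̄ = (2 + 1 − 6 + 1 − 15 + 5)/6 = -2.0000
Deviations from mean: 4.0000, 3.0000, -4.0000, 3.0000, -13.0000, 7.0000
Numerator Σ_{t=1}^{3}(x_t−x̄)(x_{t+3}−x̄) = -55.0000
Denominator Σ(x_t−x̄)² = 268.0000
r_3 = -55.0000 / 268.0000 = -0.205

-0.205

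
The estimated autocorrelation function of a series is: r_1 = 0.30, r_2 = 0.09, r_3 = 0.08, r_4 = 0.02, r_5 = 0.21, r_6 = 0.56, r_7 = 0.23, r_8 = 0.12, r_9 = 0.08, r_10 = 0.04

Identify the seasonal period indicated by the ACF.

6

The largest autocorrelation is r_6 = 0.56; the remaining lags stay at or below 0.30. The elevated value at lag 1 (0.30), dropping to 0.09 at lag 2, reflects decaying short-term dependence rather than seasonality.
The dominant spike at lag 6 indicates a seasonal period of 6.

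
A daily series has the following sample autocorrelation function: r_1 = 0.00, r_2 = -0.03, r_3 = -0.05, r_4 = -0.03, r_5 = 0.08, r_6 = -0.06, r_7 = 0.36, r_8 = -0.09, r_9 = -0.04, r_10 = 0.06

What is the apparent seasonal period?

The largest autocorrelation is r_7 = 0.36; the remaining lags stay at or below 0.08.
The dominant spike at lag 7 indicates a seasonal period of 7.

7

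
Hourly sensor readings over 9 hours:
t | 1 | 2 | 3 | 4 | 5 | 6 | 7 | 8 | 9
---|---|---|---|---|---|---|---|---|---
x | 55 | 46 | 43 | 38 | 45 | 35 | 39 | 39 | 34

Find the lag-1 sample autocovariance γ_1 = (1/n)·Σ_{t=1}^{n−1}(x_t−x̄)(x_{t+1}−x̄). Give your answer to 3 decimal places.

Mean x̄ = (55 + 46 + 43 + 38 + 45 + 35 + 39 + 39 + 34)/9 = 41.5556
Σ_{t=1}^{8}(x_t−x̄)(x_{t+1}−x̄) = 68.8025
γ_1 = 68.8025 / 9 = 7.645

7.645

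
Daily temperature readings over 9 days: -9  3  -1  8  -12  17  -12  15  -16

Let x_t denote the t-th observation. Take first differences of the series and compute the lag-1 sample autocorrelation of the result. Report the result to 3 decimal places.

-0.822

First differences Δx: 12, -4, 9, -20, 29, -29, 27, -31
Mean of differences = -0.8750
Numerator Σ(Δx_t−Δx̄)(Δx_{t+1}−Δx̄) = -3295.2656
Denominator Σ(Δx_t−Δx̄)² = 4006.8750
r_1(Δx) = -3295.2656 / 4006.8750 = -0.822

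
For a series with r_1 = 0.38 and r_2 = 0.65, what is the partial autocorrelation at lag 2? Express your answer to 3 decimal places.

φ_{22} = (r_2 − r_1²) / (1 − r_1²)
r_1² = (0.38)² = 0.1444
Numerator = 0.65 − 0.1444 = 0.5056; denominator = 1 − 0.1444 = 0.8556
φ_{22} = 0.5056 / 0.8556 = 0.591

0.591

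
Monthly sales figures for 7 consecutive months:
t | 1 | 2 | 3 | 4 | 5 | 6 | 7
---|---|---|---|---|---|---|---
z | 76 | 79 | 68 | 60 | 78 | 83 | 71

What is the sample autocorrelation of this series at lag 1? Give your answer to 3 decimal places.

0.044

Mean z̄ = (76 + 79 + 68 + 60 + 78 + 83 + 71)/7 = 73.5714
Numerator Σ_{t=1}^{6}(z_t−z̄)(z_{t+1}−z̄) = 15.9592
Denominator Σ(z_t−z̄)² = 365.7143
r_1 = 15.9592 / 365.7143 = 0.044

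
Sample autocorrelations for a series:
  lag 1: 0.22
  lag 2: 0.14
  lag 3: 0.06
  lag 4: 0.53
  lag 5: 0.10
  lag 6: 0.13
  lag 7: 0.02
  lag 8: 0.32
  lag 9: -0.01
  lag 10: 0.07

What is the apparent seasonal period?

The largest autocorrelation is r_4 = 0.53, with a weaker echo at lag 8 (0.32); the remaining lags stay at or below 0.22. The elevated value at lag 1 (0.22), dropping to 0.14 at lag 2, reflects decaying short-term dependence rather than seasonality.
The dominant spike at lag 4 indicates a seasonal period of 4.

4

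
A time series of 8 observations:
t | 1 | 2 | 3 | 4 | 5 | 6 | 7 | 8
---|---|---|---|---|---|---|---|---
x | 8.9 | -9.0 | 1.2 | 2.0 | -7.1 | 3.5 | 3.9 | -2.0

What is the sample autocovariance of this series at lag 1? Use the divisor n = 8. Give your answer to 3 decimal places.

Mean x̄ = (8.9 − 9.0 + 1.2 + 2.0 − 7.1 + 3.5 + 3.9 − 2.0)/8 = 0.1750
Σ_{t=1}^{7}(x_t−x̄)(x_{t+1}−x̄) = -120.7681
γ_1 = -120.7681 / 8 = -15.096

-15.096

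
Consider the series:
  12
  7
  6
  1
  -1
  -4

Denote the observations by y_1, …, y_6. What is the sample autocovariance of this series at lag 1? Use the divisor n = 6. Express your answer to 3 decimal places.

12.875

Mean ȳ = (12 + 7 + 6 + 1 − 1 − 4)/6 = 3.5000
Deviations: 8.5000, 3.5000, 2.5000, -2.5000, -4.5000, -7.5000
Σ_{t=1}^{5}(y_t−ȳ)(y_{t+1}−ȳ) = 77.2500
γ_1 = 77.2500 / 6 = 12.875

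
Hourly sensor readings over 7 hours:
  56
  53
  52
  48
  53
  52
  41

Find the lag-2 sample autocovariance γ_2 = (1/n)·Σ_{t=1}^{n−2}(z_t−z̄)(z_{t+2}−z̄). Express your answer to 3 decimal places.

-3.166

Mean z̄ = (56 + 53 + 52 + 48 + 53 + 52 + 41)/7 = 50.7143
Deviations: 5.2857, 2.2857, 1.2857, -2.7143, 2.2857, 1.2857, -9.7143
Σ_{t=1}^{5}(z_t−z̄)(z_{t+2}−z̄) = -22.1633
γ_2 = -22.1633 / 7 = -3.166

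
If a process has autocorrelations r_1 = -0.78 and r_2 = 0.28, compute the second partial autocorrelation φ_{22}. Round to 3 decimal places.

-0.839

φ_{22} = (r_2 − r_1²) / (1 − r_1²)
r_1² = (-0.78)² = 0.6084
Numerator = 0.28 − 0.6084 = -0.3284; denominator = 1 − 0.6084 = 0.3916
φ_{22} = -0.3284 / 0.3916 = -0.839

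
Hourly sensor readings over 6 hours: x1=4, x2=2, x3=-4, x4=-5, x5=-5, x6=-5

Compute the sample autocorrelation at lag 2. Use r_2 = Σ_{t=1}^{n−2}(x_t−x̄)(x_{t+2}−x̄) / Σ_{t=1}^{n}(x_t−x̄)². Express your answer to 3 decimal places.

Mean x̄ = (4 + 2 − 4 − 5 − 5 − 5)/6 = -2.1667
Numerator Σ_{t=1}^{4}(x_t−x̄)(x_{t+2}−x̄) = -9.8889
Denominator Σ(x_t−x̄)² = 82.8333
r_2 = -9.8889 / 82.8333 = -0.119

-0.119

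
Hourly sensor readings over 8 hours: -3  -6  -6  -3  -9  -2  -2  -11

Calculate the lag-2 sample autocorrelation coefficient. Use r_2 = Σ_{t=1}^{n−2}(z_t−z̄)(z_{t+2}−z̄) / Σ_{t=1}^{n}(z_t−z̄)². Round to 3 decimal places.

-0.303

Mean z̄ = (-3 − 6 − 6 − 3 − 9 − 2 − 2 − 11)/8 = -5.2500
Numerator Σ_{t=1}^{6}(z_t−z̄)(z_{t+2}−z̄) = -24.1250
Denominator Σ(z_t−z̄)² = 79.5000
r_2 = -24.1250 / 79.5000 = -0.303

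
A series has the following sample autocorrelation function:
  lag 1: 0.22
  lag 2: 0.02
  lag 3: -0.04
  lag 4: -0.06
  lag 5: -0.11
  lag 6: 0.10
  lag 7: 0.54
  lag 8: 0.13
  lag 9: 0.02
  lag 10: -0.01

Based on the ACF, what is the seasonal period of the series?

7

The largest autocorrelation is r_7 = 0.54; the remaining lags stay at or below 0.22. The elevated value at lag 1 (0.22), dropping to 0.02 at lag 2, reflects decaying short-term dependence rather than seasonality.
The dominant spike at lag 7 indicates a seasonal period of 7.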